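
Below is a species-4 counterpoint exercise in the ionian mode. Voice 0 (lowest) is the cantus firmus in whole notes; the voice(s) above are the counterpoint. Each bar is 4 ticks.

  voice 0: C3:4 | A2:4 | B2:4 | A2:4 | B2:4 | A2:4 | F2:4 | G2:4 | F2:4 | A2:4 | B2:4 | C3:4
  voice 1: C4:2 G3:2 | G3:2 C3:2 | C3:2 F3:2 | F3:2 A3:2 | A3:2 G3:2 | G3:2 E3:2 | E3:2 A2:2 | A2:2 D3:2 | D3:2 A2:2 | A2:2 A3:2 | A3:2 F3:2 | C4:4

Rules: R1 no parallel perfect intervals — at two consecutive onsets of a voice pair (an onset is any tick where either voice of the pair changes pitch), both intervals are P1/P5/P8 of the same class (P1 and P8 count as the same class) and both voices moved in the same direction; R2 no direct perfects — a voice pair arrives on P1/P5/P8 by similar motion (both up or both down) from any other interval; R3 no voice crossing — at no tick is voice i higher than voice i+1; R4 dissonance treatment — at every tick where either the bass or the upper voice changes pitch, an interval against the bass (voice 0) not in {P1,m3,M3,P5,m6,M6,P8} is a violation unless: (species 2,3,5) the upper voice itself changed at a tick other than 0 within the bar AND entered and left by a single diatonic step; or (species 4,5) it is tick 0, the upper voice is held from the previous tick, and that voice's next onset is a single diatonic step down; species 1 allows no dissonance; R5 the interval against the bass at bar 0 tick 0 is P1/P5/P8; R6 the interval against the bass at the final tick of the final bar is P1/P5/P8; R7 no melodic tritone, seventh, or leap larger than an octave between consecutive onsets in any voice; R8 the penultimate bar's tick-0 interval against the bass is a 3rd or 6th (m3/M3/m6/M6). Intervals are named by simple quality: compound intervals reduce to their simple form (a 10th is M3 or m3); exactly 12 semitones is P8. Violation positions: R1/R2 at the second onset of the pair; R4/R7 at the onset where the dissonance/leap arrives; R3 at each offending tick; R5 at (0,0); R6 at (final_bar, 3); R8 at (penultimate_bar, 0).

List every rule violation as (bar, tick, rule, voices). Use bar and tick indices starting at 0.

(1, 0, R4, (0, 1))
(2, 0, R4, (0, 1))
(2, 2, R4, (0, 1))
(5, 0, R4, (0, 1))
(6, 0, R4, (0, 1))
(7, 0, R4, (0, 1))
(10, 0, R4, (0, 1))
(10, 0, R8, (0, 1))
(10, 2, R4, (0, 1))
(11, 0, R2, (0, 1))

bar 0: v0=C3 v1=C4 downbeat P8
bar 1: v0=A2 v1=G3 downbeat m7
bar 2: v0=B2 v1=C3 downbeat m2
bar 3: v0=A2 v1=F3 downbeat m6
bar 4: v0=B2 v1=A3 downbeat m7
bar 5: v0=A2 v1=G3 downbeat m7
bar 6: v0=F2 v1=E3 downbeat M7
bar 7: v0=G2 v1=A2 downbeat M2
bar 8: v0=F2 v1=D3 downbeat M6
bar 9: v0=A2 v1=A2 downbeat P1
bar 10: v0=B2 v1=A3 downbeat m7
bar 11: v0=C3 v1=C4 downbeat P8
  -> R4 @ bar 1 tick 0 v(0, 1): A2/G3 m7 untreated
  -> R4 @ bar 2 tick 0 v(0, 1): B2/C3 m2 untreated
  -> R4 @ bar 2 tick 2 v(0, 1): B2/F3 TT untreated
  -> R4 @ bar 5 tick 0 v(0, 1): A2/G3 m7 untreated
  -> R4 @ bar 6 tick 0 v(0, 1): F2/E3 M7 untreated
  -> R4 @ bar 7 tick 0 v(0, 1): G2/A2 M2 untreated
  -> R4 @ bar 10 tick 0 v(0, 1): B2/A3 m7 untreated
  -> R8 @ bar 10 tick 0 v(0, 1): penult m7 not 3rd/6th
  -> R4 @ bar 10 tick 2 v(0, 1): B2/F3 TT untreated
  -> R2 @ bar 11 tick 0 v(0, 1): B2/F3 TT -> C3/C4 P8 similar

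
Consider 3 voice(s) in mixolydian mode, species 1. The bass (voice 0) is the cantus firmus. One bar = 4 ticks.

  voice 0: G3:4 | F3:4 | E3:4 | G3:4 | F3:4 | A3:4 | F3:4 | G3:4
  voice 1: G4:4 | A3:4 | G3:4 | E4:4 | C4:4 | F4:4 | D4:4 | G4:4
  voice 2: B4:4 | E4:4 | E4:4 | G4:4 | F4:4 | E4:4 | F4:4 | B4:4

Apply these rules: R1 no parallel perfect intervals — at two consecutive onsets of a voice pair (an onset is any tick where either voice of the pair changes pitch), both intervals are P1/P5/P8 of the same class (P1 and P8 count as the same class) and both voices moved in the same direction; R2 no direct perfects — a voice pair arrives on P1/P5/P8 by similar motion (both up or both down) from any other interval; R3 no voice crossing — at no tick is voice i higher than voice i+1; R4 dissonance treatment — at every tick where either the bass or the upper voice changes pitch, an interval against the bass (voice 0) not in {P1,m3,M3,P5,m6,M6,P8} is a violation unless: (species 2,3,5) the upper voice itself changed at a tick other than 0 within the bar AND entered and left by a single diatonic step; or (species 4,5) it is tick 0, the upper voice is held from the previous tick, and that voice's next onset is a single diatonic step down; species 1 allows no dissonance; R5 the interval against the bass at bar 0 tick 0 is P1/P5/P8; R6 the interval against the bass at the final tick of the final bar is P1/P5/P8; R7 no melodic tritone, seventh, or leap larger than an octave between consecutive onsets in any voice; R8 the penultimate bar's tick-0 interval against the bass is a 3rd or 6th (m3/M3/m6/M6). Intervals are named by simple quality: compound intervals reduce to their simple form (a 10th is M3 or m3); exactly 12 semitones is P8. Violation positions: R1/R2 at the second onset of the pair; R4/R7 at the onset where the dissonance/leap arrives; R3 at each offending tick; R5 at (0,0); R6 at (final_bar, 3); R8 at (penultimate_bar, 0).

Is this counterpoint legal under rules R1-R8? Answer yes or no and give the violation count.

bar 0: v0=G3 v1=G4 v2=B4 (M3)
bar 1: v0=F3 v1=A3 v2=E4 (M7)
bar 2: v0=E3 v1=G3 v2=E4 (P8)
bar 3: v0=G3 v1=E4 v2=G4 (P8)
bar 4: v0=F3 v1=C4 v2=F4 (P8)
bar 5: v0=A3 v1=F4 v2=E4 (P5)
bar 6: v0=F3 v1=D4 v2=F4 (P8)
bar 7: v0=G3 v1=G4 v2=B4 (M3)
  R5 @ bar0.0: opens on M3
  R2 @ bar1.0: G4/B4 M3 -> A3/E4 P5 similar
  R4 @ bar1.0: F3/E4 M7 untreated
  R7 @ bar1.0: G4->A3 leap 10st
  R1 @ bar3.0: E3/E4 P8 -> G3/G4 P8 similar
  R1 @ bar4.0: G3/G4 P8 -> F3/F4 P8 similar
  R2 @ bar4.0: G3/E4 M6 -> F3/C4 P5 similar
  R3 @ bar5.0: F4 above E4
  R3 @ bar5.1: F4 above E4
  R3 @ bar5.2: F4 above E4
  R3 @ bar5.3: F4 above E4
  R8 @ bar6.0: penult P8 not 3rd/6th
  R2 @ bar7.0: F3/D4 M6 -> G3/G4 P8 similar
  R7 @ bar7.0: F4->B4 leap 6st
  R6 @ bar7.3: closes on M3

No (15 violations)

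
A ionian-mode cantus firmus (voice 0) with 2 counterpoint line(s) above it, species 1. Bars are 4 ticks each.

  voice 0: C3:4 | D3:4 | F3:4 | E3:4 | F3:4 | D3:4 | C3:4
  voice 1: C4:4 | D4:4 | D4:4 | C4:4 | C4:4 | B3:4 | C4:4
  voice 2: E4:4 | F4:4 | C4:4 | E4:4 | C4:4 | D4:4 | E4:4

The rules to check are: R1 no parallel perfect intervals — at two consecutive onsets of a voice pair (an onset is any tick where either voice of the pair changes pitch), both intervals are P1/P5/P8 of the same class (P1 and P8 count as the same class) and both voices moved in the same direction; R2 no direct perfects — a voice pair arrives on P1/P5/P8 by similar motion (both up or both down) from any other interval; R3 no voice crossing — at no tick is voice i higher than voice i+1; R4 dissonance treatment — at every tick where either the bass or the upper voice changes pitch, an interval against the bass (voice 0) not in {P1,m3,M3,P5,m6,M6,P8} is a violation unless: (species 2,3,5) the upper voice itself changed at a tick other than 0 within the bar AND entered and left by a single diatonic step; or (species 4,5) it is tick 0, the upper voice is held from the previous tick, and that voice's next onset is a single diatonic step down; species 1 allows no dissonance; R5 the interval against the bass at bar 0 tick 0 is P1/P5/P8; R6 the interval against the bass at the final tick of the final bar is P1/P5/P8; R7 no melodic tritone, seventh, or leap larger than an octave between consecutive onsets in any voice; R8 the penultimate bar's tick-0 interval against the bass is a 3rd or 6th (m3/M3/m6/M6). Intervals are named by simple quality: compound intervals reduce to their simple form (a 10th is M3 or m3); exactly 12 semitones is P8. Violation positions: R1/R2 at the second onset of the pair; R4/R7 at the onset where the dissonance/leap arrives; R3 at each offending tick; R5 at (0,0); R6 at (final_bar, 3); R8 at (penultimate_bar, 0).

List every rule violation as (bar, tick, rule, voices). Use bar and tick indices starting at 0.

(0, 0, R5, (0, 2))
(1, 0, R1, (0, 1))
(2, 0, R3, (1, 2))
(2, 1, R3, (1, 2))
(2, 2, R3, (1, 2))
(2, 3, R3, (1, 2))
(5, 0, R8, (0, 2))
(6, 3, R6, (0, 2))

bar 0: v0=C3 v1=C4 v2=E4 downbeat M3
bar 1: v0=D3 v1=D4 v2=F4 downbeat m3
bar 2: v0=F3 v1=D4 v2=C4 downbeat P5
bar 3: v0=E3 v1=C4 v2=E4 downbeat P8
bar 4: v0=F3 v1=C4 v2=C4 downbeat P5
bar 5: v0=D3 v1=B3 v2=D4 downbeat P8
bar 6: v0=C3 v1=C4 v2=E4 downbeat M3
  -> R5 @ bar 0 tick 0 v(0, 2): opens on M3
  -> R1 @ bar 1 tick 0 v(0, 1): C3/C4 P8 -> D3/D4 P8 similar
  -> R3 @ bar 2 tick 0 v(1, 2): D4 above C4
  -> R3 @ bar 2 tick 1 v(1, 2): D4 above C4
  -> R3 @ bar 2 tick 2 v(1, 2): D4 above C4
  -> R3 @ bar 2 tick 3 v(1, 2): D4 above C4
  -> R8 @ bar 5 tick 0 v(0, 2): penult P8 not 3rd/6th
  -> R6 @ bar 6 tick 3 v(0, 2): closes on M3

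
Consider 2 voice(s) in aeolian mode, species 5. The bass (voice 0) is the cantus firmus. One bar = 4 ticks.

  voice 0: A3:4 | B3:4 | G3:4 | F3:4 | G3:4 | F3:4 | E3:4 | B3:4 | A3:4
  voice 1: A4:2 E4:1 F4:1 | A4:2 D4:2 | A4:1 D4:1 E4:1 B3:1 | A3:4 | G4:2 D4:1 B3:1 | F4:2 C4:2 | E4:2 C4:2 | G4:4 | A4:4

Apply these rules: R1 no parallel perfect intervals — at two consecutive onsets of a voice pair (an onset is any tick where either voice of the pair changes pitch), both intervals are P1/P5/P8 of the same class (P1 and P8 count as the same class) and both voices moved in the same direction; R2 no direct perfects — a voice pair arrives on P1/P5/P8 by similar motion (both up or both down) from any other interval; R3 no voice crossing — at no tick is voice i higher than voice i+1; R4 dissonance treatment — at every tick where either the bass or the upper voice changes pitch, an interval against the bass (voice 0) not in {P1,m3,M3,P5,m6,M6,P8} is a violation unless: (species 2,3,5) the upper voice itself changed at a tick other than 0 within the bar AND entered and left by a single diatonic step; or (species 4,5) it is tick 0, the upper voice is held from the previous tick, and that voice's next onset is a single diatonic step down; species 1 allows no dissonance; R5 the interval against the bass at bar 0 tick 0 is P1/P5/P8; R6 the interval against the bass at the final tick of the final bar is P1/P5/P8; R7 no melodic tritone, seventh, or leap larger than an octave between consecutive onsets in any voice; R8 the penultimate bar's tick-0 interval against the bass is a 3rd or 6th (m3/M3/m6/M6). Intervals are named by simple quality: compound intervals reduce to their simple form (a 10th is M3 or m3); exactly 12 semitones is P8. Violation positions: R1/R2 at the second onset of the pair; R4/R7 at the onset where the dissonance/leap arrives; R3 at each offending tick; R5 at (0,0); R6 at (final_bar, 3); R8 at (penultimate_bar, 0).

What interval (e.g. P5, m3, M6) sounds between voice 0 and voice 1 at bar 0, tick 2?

P5

voice 0=A3 voice 1=E4 -> P5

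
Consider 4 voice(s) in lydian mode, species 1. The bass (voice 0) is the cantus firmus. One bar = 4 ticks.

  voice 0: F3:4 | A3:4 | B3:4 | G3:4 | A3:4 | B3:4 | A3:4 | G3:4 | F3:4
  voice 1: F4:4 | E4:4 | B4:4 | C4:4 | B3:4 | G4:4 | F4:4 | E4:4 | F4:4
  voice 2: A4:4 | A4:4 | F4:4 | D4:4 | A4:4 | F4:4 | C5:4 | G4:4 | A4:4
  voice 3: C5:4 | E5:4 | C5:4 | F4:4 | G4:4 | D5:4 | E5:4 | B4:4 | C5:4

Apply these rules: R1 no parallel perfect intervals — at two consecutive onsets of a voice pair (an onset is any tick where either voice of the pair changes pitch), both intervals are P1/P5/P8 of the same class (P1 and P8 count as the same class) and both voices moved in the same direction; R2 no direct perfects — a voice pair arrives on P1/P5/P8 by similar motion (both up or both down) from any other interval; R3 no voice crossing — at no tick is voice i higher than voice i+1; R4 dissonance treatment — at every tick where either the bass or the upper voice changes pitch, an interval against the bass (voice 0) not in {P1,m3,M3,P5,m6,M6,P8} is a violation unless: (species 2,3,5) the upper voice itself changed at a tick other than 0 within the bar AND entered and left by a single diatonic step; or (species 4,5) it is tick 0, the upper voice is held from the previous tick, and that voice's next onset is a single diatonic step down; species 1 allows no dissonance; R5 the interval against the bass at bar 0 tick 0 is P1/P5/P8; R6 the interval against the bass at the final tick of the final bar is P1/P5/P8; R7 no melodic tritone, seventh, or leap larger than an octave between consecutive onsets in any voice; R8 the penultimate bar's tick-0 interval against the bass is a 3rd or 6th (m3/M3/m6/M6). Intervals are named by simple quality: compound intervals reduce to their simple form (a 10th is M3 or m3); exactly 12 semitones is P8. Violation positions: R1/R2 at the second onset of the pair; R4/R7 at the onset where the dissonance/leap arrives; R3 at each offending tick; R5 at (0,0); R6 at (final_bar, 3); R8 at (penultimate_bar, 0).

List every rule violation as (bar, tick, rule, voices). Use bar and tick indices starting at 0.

bar 0: v0=F3 v1=F4 v2=A4 v3=C5 downbeat P5
bar 1: v0=A3 v1=E4 v2=A4 v3=E5 downbeat P5
bar 2: v0=B3 v1=B4 v2=F4 v3=C5 downbeat m2
bar 3: v0=G3 v1=C4 v2=D4 v3=F4 downbeat m7
bar 4: v0=A3 v1=B3 v2=A4 v3=G4 downbeat m7
bar 5: v0=B3 v1=G4 v2=F4 v3=D5 downbeat m3
bar 6: v0=A3 v1=F4 v2=C5 v3=E5 downbeat P5
bar 7: v0=G3 v1=E4 v2=G4 v3=B4 downbeat M3
bar 8: v0=F3 v1=F4 v2=A4 v3=C5 downbeat P5
  -> R5 @ bar 0 tick 0 v(0, 2): opens on M3
  -> R1 @ bar 1 tick 0 v(0, 3): F3/C5 P5 -> A3/E5 P5 similar
  -> R1 @ bar 2 tick 0 v(2, 3): A4/E5 P5 -> F4/C5 P5 similar
  -> R2 @ bar 2 tick 0 v(0, 1): A3/E4 P5 -> B3/B4 P8 similar
  -> R3 @ bar 2 tick 0 v(1, 2): B4 above F4
  -> R4 @ bar 2 tick 0 v(0, 2): B3/F4 TT untreated
  -> R4 @ bar 2 tick 0 v(0, 3): B3/C5 m2 untreated
  -> R3 @ bar 2 tick 1 v(1, 2): B4 above F4
  -> R3 @ bar 2 tick 2 v(1, 2): B4 above F4
  -> R3 @ bar 2 tick 3 v(1, 2): B4 above F4
  -> R2 @ bar 3 tick 0 v(0, 2): B3/F4 TT -> G3/D4 P5 similar
  -> R4 @ bar 3 tick 0 v(0, 1): G3/C4 P4 untreated
  -> R4 @ bar 3 tick 0 v(0, 3): G3/F4 m7 untreated
  -> R7 @ bar 3 tick 0 v(1,): B4->C4 leap 11st
  -> R2 @ bar 4 tick 0 v(0, 2): G3/D4 P5 -> A3/A4 P8 similar
  -> R3 @ bar 4 tick 0 v(2, 3): A4 above G4
  -> R4 @ bar 4 tick 0 v(0, 1): A3/B3 M2 untreated
  -> R4 @ bar 4 tick 0 v(0, 3): A3/G4 m7 untreated
  -> R3 @ bar 4 tick 1 v(2, 3): A4 above G4
  -> R3 @ bar 4 tick 2 v(2, 3): A4 above G4
  -> R3 @ bar 4 tick 3 v(2, 3): A4 above G4
  -> R2 @ bar 5 tick 0 v(1, 3): B3/G4 m6 -> G4/D5 P5 similar
  -> R3 @ bar 5 tick 0 v(1, 2): G4 above F4
  -> R4 @ bar 5 tick 0 v(0, 2): B3/F4 TT untreated
  -> R3 @ bar 5 tick 1 v(1, 2): G4 above F4
  -> R3 @ bar 5 tick 2 v(1, 2): G4 above F4
  -> R3 @ bar 5 tick 3 v(1, 2): G4 above F4
  -> R2 @ bar 7 tick 0 v(0, 2): A3/C5 m3 -> G3/G4 P8 similar
  -> R2 @ bar 7 tick 0 v(1, 3): F4/E5 M7 -> E4/B4 P5 similar
  -> R8 @ bar 7 tick 0 v(0, 2): penult P8 not 3rd/6th
  -> R1 @ bar 8 tick 0 v(1, 3): E4/B4 P5 -> F4/C5 P5 similar
  -> R6 @ bar 8 tick 3 v(0, 2): closes on M3

(0, 0, R5, (0, 2))
(1, 0, R1, (0, 3))
(2, 0, R1, (2, 3))
(2, 0, R2, (0, 1))
(2, 0, R3, (1, 2))
(2, 0, R4, (0, 2))
(2, 0, R4, (0, 3))
(2, 1, R3, (1, 2))
(2, 2, R3, (1, 2))
(2, 3, R3, (1, 2))
(3, 0, R2, (0, 2))
(3, 0, R4, (0, 1))
(3, 0, R4, (0, 3))
(3, 0, R7, (1,))
(4, 0, R2, (0, 2))
(4, 0, R3, (2, 3))
(4, 0, R4, (0, 1))
(4, 0, R4, (0, 3))
(4, 1, R3, (2, 3))
(4, 2, R3, (2, 3))
(4, 3, R3, (2, 3))
(5, 0, R2, (1, 3))
(5, 0, R3, (1, 2))
(5, 0, R4, (0, 2))
(5, 1, R3, (1, 2))
(5, 2, R3, (1, 2))
(5, 3, R3, (1, 2))
(7, 0, R2, (0, 2))
(7, 0, R2, (1, 3))
(7, 0, R8, (0, 2))
(8, 0, R1, (1, 3))
(8, 3, R6, (0, 2))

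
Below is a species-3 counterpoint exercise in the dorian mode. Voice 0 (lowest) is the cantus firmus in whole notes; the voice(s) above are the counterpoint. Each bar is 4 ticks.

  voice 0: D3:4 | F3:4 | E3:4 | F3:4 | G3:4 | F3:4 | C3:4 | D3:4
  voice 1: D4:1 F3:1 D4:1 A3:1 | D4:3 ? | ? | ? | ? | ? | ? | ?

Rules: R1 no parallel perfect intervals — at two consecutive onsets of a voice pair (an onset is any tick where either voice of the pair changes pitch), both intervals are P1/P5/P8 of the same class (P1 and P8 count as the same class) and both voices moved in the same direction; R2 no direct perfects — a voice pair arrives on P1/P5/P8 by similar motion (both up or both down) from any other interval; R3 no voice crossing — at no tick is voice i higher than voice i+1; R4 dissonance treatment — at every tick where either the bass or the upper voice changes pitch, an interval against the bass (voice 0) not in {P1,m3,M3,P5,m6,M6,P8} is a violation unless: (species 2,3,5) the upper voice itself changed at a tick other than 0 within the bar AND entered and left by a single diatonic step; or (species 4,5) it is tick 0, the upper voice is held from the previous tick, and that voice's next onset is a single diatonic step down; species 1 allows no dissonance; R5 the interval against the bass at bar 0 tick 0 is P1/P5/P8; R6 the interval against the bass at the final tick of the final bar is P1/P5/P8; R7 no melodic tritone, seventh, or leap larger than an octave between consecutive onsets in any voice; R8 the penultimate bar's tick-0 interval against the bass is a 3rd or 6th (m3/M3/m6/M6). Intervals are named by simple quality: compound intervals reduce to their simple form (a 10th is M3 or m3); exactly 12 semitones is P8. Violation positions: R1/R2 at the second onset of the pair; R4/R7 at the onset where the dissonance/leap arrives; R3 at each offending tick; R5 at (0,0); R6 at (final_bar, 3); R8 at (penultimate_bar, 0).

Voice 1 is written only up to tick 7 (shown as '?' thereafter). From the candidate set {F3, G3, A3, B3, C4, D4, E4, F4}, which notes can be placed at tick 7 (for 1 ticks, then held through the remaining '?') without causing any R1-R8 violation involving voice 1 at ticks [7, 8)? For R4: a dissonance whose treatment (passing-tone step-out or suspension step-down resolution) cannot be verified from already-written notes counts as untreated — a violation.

F3: legal
G3: violates R4
A3: legal
B3: violates R4
C4: legal
D4: legal
E4: violates R4
F4: legal

{A3, C4, D4, F3, F4}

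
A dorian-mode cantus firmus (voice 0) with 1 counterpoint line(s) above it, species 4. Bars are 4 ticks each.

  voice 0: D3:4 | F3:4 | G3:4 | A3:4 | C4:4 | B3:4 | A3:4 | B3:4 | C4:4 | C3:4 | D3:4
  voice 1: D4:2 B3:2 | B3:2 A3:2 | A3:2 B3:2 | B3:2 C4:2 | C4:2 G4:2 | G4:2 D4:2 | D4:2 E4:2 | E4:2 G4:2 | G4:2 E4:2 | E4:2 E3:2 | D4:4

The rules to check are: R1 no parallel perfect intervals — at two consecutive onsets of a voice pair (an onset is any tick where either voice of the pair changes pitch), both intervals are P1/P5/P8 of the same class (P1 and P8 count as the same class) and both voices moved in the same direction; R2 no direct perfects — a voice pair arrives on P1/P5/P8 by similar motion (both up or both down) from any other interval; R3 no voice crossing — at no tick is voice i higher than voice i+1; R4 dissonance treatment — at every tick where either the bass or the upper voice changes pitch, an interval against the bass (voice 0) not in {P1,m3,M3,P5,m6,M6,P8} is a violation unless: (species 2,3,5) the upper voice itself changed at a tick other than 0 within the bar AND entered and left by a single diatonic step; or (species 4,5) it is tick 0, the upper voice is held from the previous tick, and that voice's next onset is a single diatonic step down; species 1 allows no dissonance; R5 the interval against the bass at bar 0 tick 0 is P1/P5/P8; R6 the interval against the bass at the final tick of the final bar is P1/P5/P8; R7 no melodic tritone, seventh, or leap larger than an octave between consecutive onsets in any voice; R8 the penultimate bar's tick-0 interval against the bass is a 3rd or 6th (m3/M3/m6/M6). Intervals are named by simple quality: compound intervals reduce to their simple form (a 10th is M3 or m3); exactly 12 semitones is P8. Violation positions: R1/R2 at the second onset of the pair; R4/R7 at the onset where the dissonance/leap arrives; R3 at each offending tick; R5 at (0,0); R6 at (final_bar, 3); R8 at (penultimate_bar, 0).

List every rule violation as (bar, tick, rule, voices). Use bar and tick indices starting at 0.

bar 0: v0=D3 v1=D4 downbeat P8
bar 1: v0=F3 v1=B3 downbeat TT
bar 2: v0=G3 v1=A3 downbeat M2
bar 3: v0=A3 v1=B3 downbeat M2
bar 4: v0=C4 v1=C4 downbeat P1
bar 5: v0=B3 v1=G4 downbeat m6
bar 6: v0=A3 v1=D4 downbeat P4
bar 7: v0=B3 v1=E4 downbeat P4
bar 8: v0=C4 v1=G4 downbeat P5
bar 9: v0=C3 v1=E4 downbeat M3
bar 10: v0=D3 v1=D4 downbeat P8
  -> R4 @ bar 2 tick 0 v(0, 1): G3/A3 M2 untreated
  -> R4 @ bar 3 tick 0 v(0, 1): A3/B3 M2 untreated
  -> R4 @ bar 6 tick 0 v(0, 1): A3/D4 P4 untreated
  -> R4 @ bar 7 tick 0 v(0, 1): B3/E4 P4 untreated
  -> R2 @ bar 10 tick 0 v(0, 1): C3/E3 M3 -> D3/D4 P8 similar
  -> R7 @ bar 10 tick 0 v(1,): E3->D4 leap 10st

(2, 0, R4, (0, 1))
(3, 0, R4, (0, 1))
(6, 0, R4, (0, 1))
(7, 0, R4, (0, 1))
(10, 0, R2, (0, 1))
(10, 0, R7, (1,))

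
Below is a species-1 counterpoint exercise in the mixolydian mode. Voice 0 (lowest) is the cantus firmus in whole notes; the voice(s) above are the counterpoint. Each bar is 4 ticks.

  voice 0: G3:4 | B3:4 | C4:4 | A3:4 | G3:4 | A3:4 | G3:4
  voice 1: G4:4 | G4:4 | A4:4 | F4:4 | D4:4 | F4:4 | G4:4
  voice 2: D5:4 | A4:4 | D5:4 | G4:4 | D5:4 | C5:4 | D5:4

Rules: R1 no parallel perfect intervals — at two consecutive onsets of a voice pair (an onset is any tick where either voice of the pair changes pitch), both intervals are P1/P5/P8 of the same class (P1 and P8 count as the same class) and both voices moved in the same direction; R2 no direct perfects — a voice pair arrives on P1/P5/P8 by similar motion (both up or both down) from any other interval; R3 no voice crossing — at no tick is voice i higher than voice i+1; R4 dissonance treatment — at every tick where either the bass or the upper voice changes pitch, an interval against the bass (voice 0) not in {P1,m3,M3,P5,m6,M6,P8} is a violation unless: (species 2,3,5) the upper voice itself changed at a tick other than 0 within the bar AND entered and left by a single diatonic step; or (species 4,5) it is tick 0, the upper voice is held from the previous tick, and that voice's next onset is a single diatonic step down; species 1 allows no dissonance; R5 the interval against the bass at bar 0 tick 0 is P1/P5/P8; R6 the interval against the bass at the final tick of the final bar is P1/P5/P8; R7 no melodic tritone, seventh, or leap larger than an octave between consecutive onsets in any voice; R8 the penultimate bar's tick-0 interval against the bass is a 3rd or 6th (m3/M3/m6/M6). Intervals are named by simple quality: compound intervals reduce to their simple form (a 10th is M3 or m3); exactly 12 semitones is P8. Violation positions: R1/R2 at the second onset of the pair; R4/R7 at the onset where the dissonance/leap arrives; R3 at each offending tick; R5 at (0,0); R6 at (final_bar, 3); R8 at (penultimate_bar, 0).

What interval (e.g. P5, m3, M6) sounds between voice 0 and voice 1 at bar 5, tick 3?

m6

voice 0=A3 voice 1=F4 -> m6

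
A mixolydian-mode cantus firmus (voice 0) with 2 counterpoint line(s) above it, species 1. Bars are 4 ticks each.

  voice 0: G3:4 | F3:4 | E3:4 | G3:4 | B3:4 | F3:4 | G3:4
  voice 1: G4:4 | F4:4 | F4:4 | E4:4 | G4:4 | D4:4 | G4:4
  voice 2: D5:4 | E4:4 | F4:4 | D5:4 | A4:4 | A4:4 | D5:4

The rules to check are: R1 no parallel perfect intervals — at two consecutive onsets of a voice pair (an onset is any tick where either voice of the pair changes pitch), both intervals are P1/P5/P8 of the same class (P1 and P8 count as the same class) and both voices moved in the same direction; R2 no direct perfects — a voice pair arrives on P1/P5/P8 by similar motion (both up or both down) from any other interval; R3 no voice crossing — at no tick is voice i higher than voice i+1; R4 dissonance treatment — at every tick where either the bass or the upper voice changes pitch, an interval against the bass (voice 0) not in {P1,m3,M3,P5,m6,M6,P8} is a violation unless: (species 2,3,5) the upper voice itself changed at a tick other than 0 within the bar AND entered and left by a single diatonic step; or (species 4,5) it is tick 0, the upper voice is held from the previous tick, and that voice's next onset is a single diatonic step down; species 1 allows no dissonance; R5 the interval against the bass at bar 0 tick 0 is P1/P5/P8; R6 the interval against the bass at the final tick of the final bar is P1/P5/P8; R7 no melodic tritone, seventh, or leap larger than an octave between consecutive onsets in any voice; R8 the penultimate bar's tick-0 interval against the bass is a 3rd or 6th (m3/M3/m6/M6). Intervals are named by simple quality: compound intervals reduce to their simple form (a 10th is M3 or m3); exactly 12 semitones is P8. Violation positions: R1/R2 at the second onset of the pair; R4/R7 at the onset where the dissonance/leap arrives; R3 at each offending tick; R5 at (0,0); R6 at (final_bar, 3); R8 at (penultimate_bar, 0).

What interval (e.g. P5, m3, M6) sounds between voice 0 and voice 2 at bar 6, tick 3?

P5

voice 0=G3 voice 2=D5 -> P5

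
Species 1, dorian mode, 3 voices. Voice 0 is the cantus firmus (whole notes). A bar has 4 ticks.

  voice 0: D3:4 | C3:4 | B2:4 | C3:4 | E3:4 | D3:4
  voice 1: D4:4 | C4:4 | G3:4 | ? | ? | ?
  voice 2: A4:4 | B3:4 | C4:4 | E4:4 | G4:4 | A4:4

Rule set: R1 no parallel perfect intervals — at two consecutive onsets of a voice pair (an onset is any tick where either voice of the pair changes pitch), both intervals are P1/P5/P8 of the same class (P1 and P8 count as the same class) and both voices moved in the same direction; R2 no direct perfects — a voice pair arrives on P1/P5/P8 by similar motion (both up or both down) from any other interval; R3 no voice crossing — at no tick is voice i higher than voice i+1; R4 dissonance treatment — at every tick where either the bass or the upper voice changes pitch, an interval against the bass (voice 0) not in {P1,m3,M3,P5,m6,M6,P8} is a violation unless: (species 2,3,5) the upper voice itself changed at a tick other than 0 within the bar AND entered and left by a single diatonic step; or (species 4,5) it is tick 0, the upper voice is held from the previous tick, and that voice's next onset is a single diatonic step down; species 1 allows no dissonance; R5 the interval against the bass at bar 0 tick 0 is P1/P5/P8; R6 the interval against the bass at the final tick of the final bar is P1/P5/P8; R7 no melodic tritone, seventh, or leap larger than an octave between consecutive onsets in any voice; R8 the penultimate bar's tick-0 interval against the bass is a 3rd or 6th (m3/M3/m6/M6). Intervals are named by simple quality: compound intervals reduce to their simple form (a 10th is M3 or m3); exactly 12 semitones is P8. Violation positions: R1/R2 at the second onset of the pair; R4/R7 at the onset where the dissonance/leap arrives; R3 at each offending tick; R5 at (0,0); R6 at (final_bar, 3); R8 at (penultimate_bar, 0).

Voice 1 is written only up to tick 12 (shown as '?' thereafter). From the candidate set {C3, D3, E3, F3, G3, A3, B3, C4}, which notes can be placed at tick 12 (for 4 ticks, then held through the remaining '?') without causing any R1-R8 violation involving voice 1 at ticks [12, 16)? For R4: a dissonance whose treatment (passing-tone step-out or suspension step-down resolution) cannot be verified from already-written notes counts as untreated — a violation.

C3: legal
D3: violates R4
E3: legal
F3: violates R4
G3: legal
A3: violates R2
B3: violates R4
C4: violates R2

{C3, E3, G3}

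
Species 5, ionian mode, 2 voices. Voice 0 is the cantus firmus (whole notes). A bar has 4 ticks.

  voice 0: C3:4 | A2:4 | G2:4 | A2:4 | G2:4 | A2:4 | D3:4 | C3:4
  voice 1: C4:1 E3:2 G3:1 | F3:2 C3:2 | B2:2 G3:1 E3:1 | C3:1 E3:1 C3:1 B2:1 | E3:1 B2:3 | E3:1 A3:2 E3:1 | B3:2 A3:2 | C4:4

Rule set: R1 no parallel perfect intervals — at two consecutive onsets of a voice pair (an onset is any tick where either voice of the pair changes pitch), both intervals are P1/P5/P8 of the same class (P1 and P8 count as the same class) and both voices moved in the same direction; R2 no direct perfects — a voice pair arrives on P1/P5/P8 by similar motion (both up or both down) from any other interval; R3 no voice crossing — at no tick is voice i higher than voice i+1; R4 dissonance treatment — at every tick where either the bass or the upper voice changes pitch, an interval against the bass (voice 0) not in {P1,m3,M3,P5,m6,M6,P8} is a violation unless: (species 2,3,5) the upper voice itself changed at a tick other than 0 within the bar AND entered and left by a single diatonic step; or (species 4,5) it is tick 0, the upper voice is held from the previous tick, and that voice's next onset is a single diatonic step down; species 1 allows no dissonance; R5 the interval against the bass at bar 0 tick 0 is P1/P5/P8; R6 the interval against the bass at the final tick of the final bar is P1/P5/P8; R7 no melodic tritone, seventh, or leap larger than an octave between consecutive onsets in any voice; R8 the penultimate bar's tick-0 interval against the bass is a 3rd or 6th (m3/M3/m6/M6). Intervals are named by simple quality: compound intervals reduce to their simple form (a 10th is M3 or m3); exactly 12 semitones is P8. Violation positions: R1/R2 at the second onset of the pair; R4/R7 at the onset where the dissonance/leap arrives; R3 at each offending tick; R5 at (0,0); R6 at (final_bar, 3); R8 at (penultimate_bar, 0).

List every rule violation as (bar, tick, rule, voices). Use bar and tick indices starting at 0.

(3, 3, R4, (0, 1))
(5, 0, R2, (0, 1))

bar 0: v0=C3 v1=C4 downbeat P8
bar 1: v0=A2 v1=F3 downbeat m6
bar 2: v0=G2 v1=B2 downbeat M3
bar 3: v0=A2 v1=C3 downbeat m3
bar 4: v0=G2 v1=E3 downbeat M6
bar 5: v0=A2 v1=E3 downbeat P5
bar 6: v0=D3 v1=B3 downbeat M6
bar 7: v0=C3 v1=C4 downbeat P8
  -> R4 @ bar 3 tick 3 v(0, 1): A2/B2 M2 untreated
  -> R2 @ bar 5 tick 0 v(0, 1): G2/B2 M3 -> A2/E3 P5 similar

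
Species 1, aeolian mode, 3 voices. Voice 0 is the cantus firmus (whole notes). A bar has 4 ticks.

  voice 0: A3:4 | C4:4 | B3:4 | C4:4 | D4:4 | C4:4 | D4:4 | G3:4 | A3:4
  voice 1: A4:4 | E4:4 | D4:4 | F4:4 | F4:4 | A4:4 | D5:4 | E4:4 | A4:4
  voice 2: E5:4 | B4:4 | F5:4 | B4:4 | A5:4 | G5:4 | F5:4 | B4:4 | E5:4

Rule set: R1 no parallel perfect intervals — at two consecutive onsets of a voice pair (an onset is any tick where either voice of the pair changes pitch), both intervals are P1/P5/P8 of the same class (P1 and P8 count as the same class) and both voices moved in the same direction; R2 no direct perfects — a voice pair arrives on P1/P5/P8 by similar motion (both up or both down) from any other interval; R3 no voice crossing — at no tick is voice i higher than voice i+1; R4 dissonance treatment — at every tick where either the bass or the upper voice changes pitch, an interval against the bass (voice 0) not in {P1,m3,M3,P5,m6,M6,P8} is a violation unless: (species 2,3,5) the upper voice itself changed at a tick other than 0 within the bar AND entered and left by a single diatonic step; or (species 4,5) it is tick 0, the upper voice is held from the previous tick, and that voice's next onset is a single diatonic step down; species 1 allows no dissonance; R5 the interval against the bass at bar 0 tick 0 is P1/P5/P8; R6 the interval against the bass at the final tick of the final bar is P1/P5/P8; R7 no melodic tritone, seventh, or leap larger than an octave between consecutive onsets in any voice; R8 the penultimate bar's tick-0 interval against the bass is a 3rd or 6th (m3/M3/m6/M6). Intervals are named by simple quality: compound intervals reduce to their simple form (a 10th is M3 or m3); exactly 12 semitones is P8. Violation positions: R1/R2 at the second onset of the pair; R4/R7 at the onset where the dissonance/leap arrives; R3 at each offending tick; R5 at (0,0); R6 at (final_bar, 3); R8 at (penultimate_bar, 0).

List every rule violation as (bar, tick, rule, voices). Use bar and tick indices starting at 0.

(1, 0, R1, (1, 2))
(1, 0, R4, (0, 2))
(2, 0, R4, (0, 2))
(2, 0, R7, (2,))
(3, 0, R4, (0, 1))
(3, 0, R4, (0, 2))
(3, 0, R7, (2,))
(4, 0, R2, (0, 2))
(4, 0, R7, (2,))
(5, 0, R1, (0, 2))
(6, 0, R2, (0, 1))
(7, 0, R2, (1, 2))
(7, 0, R7, (1,))
(7, 0, R7, (2,))
(8, 0, R1, (1, 2))
(8, 0, R2, (0, 1))
(8, 0, R2, (0, 2))

bar 0: v0=A3 v1=A4 v2=E5 downbeat P5
bar 1: v0=C4 v1=E4 v2=B4 downbeat M7
bar 2: v0=B3 v1=D4 v2=F5 downbeat TT
bar 3: v0=C4 v1=F4 v2=B4 downbeat M7
bar 4: v0=D4 v1=F4 v2=A5 downbeat P5
bar 5: v0=C4 v1=A4 v2=G5 downbeat P5
bar 6: v0=D4 v1=D5 v2=F5 downbeat m3
bar 7: v0=G3 v1=E4 v2=B4 downbeat M3
bar 8: v0=A3 v1=A4 v2=E5 downbeat P5
  -> R1 @ bar 1 tick 0 v(1, 2): A4/E5 P5 -> E4/B4 P5 similar
  -> R4 @ bar 1 tick 0 v(0, 2): C4/B4 M7 untreated
  -> R4 @ bar 2 tick 0 v(0, 2): B3/F5 TT untreated
  -> R7 @ bar 2 tick 0 v(2,): B4->F5 leap 6st
  -> R4 @ bar 3 tick 0 v(0, 1): C4/F4 P4 untreated
  -> R4 @ bar 3 tick 0 v(0, 2): C4/B4 M7 untreated
  -> R7 @ bar 3 tick 0 v(2,): F5->B4 leap 6st
  -> R2 @ bar 4 tick 0 v(0, 2): C4/B4 M7 -> D4/A5 P5 similar
  -> R7 @ bar 4 tick 0 v(2,): B4->A5 leap 10st
  -> R1 @ bar 5 tick 0 v(0, 2): D4/A5 P5 -> C4/G5 P5 similar
  -> R2 @ bar 6 tick 0 v(0, 1): C4/A4 M6 -> D4/D5 P8 similar
  -> R2 @ bar 7 tick 0 v(1, 2): D5/F5 m3 -> E4/B4 P5 similar
  -> R7 @ bar 7 tick 0 v(1,): D5->E4 leap 10st
  -> R7 @ bar 7 tick 0 v(2,): F5->B4 leap 6st
  -> R1 @ bar 8 tick 0 v(1, 2): E4/B4 P5 -> A4/E5 P5 similar
  -> R2 @ bar 8 tick 0 v(0, 1): G3/E4 M6 -> A3/A4 P8 similar
  -> R2 @ bar 8 tick 0 v(0, 2): G3/B4 M3 -> A3/E5 P5 similar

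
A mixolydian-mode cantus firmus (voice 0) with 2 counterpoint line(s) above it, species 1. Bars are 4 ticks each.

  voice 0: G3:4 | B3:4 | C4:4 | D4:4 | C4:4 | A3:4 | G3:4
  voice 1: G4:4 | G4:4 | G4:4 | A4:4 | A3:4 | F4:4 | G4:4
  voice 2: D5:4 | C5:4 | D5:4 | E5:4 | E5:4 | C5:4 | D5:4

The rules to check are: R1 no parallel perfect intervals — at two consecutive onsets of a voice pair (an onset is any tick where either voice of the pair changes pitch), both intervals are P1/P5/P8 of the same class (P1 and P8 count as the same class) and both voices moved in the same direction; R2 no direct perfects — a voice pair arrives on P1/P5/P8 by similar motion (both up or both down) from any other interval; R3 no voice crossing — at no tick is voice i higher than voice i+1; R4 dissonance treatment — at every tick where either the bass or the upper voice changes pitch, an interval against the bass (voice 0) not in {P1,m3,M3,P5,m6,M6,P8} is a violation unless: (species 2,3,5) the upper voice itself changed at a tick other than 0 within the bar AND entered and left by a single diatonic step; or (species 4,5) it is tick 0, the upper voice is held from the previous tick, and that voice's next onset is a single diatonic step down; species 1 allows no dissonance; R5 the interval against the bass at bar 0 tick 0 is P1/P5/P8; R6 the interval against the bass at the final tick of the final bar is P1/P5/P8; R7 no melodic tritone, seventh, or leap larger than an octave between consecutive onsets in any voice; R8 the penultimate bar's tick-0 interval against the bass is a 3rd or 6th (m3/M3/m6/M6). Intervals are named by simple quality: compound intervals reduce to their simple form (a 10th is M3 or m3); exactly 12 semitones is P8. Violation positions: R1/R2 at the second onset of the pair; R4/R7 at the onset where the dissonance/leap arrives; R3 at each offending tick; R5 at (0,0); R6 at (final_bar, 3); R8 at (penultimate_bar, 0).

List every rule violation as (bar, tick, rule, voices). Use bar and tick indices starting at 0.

(1, 0, R4, (0, 2))
(2, 0, R4, (0, 2))
(3, 0, R1, (0, 1))
(3, 0, R1, (1, 2))
(3, 0, R4, (0, 2))
(4, 0, R3, (0, 1))
(4, 1, R3, (0, 1))
(4, 2, R3, (0, 1))
(4, 3, R3, (0, 1))
(6, 0, R1, (1, 2))

bar 0: v0=G3 v1=G4 v2=D5 downbeat P5
bar 1: v0=B3 v1=G4 v2=C5 downbeat m2
bar 2: v0=C4 v1=G4 v2=D5 downbeat M2
bar 3: v0=D4 v1=A4 v2=E5 downbeat M2
bar 4: v0=C4 v1=A3 v2=E5 downbeat M3
bar 5: v0=A3 v1=F4 v2=C5 downbeat m3
bar 6: v0=G3 v1=G4 v2=D5 downbeat P5
  -> R4 @ bar 1 tick 0 v(0, 2): B3/C5 m2 untreated
  -> R4 @ bar 2 tick 0 v(0, 2): C4/D5 M2 untreated
  -> R1 @ bar 3 tick 0 v(0, 1): C4/G4 P5 -> D4/A4 P5 similar
  -> R1 @ bar 3 tick 0 v(1, 2): G4/D5 P5 -> A4/E5 P5 similar
  -> R4 @ bar 3 tick 0 v(0, 2): D4/E5 M2 untreated
  -> R3 @ bar 4 tick 0 v(0, 1): C4 above A3
  -> R3 @ bar 4 tick 1 v(0, 1): C4 above A3
  -> R3 @ bar 4 tick 2 v(0, 1): C4 above A3
  -> R3 @ bar 4 tick 3 v(0, 1): C4 above A3
  -> R1 @ bar 6 tick 0 v(1, 2): F4/C5 P5 -> G4/D5 P5 similar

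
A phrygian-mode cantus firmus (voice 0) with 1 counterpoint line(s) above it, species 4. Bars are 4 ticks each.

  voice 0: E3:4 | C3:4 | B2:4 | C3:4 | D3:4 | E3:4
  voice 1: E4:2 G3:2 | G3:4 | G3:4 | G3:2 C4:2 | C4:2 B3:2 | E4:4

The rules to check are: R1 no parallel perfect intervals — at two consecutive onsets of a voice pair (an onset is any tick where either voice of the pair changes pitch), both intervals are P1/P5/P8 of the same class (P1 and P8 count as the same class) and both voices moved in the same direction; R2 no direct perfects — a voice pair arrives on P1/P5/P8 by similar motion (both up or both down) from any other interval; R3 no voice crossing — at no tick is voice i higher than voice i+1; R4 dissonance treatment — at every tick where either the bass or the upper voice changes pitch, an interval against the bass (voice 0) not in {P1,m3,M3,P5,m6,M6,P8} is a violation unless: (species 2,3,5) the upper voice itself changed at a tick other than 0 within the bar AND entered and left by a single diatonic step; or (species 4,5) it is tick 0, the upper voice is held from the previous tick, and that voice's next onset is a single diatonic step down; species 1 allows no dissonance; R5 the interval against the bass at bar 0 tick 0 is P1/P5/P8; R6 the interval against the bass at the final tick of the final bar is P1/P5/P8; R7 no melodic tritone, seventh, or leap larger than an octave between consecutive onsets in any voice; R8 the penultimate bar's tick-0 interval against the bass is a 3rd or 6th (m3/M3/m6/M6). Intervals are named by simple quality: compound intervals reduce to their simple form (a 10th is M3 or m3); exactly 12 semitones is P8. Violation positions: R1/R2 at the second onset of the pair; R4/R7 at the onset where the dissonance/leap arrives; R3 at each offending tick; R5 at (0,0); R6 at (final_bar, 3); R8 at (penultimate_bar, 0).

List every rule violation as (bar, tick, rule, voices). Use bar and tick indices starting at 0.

(4, 0, R8, (0, 1))
(5, 0, R2, (0, 1))

bar 0: v0=E3 v1=E4 downbeat P8
bar 1: v0=C3 v1=G3 downbeat P5
bar 2: v0=B2 v1=G3 downbeat m6
bar 3: v0=C3 v1=G3 downbeat P5
bar 4: v0=D3 v1=C4 downbeat m7
bar 5: v0=E3 v1=E4 downbeat P8
  -> R8 @ bar 4 tick 0 v(0, 1): penult m7 not 3rd/6th
  -> R2 @ bar 5 tick 0 v(0, 1): D3/B3 M6 -> E3/E4 P8 similar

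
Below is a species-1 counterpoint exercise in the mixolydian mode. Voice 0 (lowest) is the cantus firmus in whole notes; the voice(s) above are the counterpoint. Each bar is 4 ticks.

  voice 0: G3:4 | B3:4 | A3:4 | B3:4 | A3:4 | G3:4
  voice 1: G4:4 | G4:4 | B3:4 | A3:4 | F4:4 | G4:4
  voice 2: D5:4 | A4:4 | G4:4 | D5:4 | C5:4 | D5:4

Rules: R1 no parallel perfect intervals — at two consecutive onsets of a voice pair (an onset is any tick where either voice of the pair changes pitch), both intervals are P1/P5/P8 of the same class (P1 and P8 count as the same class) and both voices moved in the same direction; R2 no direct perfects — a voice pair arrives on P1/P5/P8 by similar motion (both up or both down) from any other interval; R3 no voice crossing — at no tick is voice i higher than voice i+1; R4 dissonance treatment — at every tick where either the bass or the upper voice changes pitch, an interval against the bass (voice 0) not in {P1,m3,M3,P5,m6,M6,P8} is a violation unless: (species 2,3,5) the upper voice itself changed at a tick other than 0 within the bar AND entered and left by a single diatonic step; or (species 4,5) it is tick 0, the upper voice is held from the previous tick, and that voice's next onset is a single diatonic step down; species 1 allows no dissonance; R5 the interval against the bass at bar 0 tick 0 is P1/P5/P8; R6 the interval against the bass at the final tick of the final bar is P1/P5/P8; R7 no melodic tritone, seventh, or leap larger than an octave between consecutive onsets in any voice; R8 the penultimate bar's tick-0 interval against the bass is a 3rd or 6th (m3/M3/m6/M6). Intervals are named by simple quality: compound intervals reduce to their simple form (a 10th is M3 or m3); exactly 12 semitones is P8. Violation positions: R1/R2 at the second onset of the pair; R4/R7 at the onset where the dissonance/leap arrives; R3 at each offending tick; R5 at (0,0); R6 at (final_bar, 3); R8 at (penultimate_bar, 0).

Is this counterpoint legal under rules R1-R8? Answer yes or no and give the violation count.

bar 0: v0=G3 v1=G4 v2=D5 (P5)
bar 1: v0=B3 v1=G4 v2=A4 (m7)
bar 2: v0=A3 v1=B3 v2=G4 (m7)
bar 3: v0=B3 v1=A3 v2=D5 (m3)
bar 4: v0=A3 v1=F4 v2=C5 (m3)
bar 5: v0=G3 v1=G4 v2=D5 (P5)
  R4 @ bar1.0: B3/A4 m7 untreated
  R4 @ bar2.0: A3/B3 M2 untreated
  R4 @ bar2.0: A3/G4 m7 untreated
  R3 @ bar3.0: B3 above A3
  R4 @ bar3.0: B3/A3 M2 untreated
  R3 @ bar3.1: B3 above A3
  R3 @ bar3.2: B3 above A3
  R3 @ bar3.3: B3 above A3
  R1 @ bar5.0: F4/C5 P5 -> G4/D5 P5 similar

No (9 violations)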